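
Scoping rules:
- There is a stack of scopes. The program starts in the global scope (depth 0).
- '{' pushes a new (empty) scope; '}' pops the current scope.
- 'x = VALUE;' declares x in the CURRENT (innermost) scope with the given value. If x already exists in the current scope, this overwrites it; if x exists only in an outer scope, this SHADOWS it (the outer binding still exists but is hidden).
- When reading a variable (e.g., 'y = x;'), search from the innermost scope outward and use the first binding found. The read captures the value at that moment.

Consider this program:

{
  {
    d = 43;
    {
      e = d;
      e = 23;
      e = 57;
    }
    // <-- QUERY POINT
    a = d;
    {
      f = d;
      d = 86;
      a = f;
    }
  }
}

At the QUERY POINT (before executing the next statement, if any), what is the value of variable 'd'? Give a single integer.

Answer: 43

Derivation:
Step 1: enter scope (depth=1)
Step 2: enter scope (depth=2)
Step 3: declare d=43 at depth 2
Step 4: enter scope (depth=3)
Step 5: declare e=(read d)=43 at depth 3
Step 6: declare e=23 at depth 3
Step 7: declare e=57 at depth 3
Step 8: exit scope (depth=2)
Visible at query point: d=43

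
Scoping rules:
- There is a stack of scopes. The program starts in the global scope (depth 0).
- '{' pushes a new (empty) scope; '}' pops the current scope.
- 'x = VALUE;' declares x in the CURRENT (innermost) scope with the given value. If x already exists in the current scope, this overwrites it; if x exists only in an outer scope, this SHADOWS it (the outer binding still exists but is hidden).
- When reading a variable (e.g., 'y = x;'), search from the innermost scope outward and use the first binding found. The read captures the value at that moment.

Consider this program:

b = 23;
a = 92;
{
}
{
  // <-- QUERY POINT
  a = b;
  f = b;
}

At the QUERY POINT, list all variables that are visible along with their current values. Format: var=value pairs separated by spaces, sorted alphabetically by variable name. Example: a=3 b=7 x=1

Step 1: declare b=23 at depth 0
Step 2: declare a=92 at depth 0
Step 3: enter scope (depth=1)
Step 4: exit scope (depth=0)
Step 5: enter scope (depth=1)
Visible at query point: a=92 b=23

Answer: a=92 b=23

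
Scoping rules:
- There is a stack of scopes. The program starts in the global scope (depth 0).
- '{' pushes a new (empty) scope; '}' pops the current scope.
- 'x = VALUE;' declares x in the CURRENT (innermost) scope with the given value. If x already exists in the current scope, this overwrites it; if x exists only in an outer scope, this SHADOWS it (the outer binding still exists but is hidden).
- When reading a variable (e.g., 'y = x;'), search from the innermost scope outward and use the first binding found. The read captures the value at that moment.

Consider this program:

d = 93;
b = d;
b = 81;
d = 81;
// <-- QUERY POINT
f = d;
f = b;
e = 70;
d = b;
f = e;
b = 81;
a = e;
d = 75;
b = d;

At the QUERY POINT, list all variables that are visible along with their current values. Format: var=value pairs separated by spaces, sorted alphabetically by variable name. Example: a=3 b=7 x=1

Step 1: declare d=93 at depth 0
Step 2: declare b=(read d)=93 at depth 0
Step 3: declare b=81 at depth 0
Step 4: declare d=81 at depth 0
Visible at query point: b=81 d=81

Answer: b=81 d=81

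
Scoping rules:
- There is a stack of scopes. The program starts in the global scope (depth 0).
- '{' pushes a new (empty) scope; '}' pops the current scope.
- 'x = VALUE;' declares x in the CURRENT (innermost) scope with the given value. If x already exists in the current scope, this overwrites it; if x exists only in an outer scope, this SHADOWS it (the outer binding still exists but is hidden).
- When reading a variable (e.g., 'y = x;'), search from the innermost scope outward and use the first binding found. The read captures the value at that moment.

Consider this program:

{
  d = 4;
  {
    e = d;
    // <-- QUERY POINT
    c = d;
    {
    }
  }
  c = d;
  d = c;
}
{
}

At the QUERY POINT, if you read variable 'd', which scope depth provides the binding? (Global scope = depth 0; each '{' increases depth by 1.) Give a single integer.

Step 1: enter scope (depth=1)
Step 2: declare d=4 at depth 1
Step 3: enter scope (depth=2)
Step 4: declare e=(read d)=4 at depth 2
Visible at query point: d=4 e=4

Answer: 1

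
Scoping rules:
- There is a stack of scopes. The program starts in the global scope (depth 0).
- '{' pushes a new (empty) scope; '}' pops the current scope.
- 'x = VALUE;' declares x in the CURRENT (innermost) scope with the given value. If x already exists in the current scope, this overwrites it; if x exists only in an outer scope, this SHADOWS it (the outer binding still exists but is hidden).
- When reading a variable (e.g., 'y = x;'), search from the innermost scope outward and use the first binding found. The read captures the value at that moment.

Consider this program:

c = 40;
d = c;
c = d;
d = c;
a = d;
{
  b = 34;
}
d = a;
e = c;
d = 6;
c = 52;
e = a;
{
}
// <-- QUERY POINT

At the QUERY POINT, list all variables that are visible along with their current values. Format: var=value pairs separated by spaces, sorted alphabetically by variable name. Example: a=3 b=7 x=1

Step 1: declare c=40 at depth 0
Step 2: declare d=(read c)=40 at depth 0
Step 3: declare c=(read d)=40 at depth 0
Step 4: declare d=(read c)=40 at depth 0
Step 5: declare a=(read d)=40 at depth 0
Step 6: enter scope (depth=1)
Step 7: declare b=34 at depth 1
Step 8: exit scope (depth=0)
Step 9: declare d=(read a)=40 at depth 0
Step 10: declare e=(read c)=40 at depth 0
Step 11: declare d=6 at depth 0
Step 12: declare c=52 at depth 0
Step 13: declare e=(read a)=40 at depth 0
Step 14: enter scope (depth=1)
Step 15: exit scope (depth=0)
Visible at query point: a=40 c=52 d=6 e=40

Answer: a=40 c=52 d=6 e=40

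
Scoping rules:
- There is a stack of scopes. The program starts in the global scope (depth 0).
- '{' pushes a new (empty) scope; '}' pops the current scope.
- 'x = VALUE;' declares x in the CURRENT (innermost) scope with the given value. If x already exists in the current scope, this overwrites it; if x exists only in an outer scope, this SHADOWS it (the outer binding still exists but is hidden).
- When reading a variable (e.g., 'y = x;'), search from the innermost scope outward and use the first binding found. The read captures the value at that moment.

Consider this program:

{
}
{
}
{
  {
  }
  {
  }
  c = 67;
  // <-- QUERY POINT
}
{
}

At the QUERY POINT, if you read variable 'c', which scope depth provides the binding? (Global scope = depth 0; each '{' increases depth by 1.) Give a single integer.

Answer: 1

Derivation:
Step 1: enter scope (depth=1)
Step 2: exit scope (depth=0)
Step 3: enter scope (depth=1)
Step 4: exit scope (depth=0)
Step 5: enter scope (depth=1)
Step 6: enter scope (depth=2)
Step 7: exit scope (depth=1)
Step 8: enter scope (depth=2)
Step 9: exit scope (depth=1)
Step 10: declare c=67 at depth 1
Visible at query point: c=67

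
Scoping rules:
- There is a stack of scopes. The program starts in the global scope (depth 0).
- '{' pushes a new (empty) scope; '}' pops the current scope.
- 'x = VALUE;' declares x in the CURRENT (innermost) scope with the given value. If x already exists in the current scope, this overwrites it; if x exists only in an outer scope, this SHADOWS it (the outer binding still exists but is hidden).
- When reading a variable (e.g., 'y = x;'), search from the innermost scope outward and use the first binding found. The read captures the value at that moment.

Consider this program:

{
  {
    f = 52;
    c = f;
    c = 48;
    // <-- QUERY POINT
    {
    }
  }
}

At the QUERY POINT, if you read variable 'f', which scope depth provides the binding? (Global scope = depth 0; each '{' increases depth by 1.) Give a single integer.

Answer: 2

Derivation:
Step 1: enter scope (depth=1)
Step 2: enter scope (depth=2)
Step 3: declare f=52 at depth 2
Step 4: declare c=(read f)=52 at depth 2
Step 5: declare c=48 at depth 2
Visible at query point: c=48 f=52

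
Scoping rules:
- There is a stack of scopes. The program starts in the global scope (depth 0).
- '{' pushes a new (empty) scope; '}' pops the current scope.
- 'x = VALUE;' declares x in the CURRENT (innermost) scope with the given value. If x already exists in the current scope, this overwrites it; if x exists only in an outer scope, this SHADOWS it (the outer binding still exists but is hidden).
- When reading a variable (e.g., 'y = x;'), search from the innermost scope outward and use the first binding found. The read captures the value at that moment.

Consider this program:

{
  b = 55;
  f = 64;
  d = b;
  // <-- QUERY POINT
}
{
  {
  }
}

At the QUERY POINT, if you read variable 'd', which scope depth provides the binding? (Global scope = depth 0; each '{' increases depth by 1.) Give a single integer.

Answer: 1

Derivation:
Step 1: enter scope (depth=1)
Step 2: declare b=55 at depth 1
Step 3: declare f=64 at depth 1
Step 4: declare d=(read b)=55 at depth 1
Visible at query point: b=55 d=55 f=64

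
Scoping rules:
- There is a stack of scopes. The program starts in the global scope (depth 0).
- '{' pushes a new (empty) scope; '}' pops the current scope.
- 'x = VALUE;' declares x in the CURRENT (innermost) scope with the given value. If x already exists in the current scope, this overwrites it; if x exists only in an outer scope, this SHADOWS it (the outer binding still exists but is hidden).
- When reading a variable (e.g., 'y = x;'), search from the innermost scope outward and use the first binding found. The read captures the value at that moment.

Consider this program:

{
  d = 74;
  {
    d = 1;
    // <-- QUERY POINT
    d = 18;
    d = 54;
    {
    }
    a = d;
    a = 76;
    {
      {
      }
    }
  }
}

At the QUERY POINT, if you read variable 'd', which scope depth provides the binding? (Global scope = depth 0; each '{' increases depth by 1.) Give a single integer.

Step 1: enter scope (depth=1)
Step 2: declare d=74 at depth 1
Step 3: enter scope (depth=2)
Step 4: declare d=1 at depth 2
Visible at query point: d=1

Answer: 2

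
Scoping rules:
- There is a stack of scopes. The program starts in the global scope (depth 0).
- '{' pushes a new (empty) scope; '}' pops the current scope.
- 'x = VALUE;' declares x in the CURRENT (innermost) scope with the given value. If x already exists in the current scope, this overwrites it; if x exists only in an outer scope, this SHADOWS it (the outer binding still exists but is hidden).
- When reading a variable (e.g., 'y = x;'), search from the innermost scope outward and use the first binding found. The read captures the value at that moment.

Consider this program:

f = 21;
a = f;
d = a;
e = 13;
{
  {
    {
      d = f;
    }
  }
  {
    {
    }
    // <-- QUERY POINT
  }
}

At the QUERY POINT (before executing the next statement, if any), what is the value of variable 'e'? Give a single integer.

Step 1: declare f=21 at depth 0
Step 2: declare a=(read f)=21 at depth 0
Step 3: declare d=(read a)=21 at depth 0
Step 4: declare e=13 at depth 0
Step 5: enter scope (depth=1)
Step 6: enter scope (depth=2)
Step 7: enter scope (depth=3)
Step 8: declare d=(read f)=21 at depth 3
Step 9: exit scope (depth=2)
Step 10: exit scope (depth=1)
Step 11: enter scope (depth=2)
Step 12: enter scope (depth=3)
Step 13: exit scope (depth=2)
Visible at query point: a=21 d=21 e=13 f=21

Answer: 13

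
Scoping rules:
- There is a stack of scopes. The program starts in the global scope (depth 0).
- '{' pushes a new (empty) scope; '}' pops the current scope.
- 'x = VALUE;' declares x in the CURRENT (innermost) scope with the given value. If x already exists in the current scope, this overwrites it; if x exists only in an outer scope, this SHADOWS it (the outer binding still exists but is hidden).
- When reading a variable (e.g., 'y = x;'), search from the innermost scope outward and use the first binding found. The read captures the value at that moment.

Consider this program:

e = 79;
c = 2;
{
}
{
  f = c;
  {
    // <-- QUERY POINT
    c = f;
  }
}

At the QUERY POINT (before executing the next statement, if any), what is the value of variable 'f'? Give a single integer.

Step 1: declare e=79 at depth 0
Step 2: declare c=2 at depth 0
Step 3: enter scope (depth=1)
Step 4: exit scope (depth=0)
Step 5: enter scope (depth=1)
Step 6: declare f=(read c)=2 at depth 1
Step 7: enter scope (depth=2)
Visible at query point: c=2 e=79 f=2

Answer: 2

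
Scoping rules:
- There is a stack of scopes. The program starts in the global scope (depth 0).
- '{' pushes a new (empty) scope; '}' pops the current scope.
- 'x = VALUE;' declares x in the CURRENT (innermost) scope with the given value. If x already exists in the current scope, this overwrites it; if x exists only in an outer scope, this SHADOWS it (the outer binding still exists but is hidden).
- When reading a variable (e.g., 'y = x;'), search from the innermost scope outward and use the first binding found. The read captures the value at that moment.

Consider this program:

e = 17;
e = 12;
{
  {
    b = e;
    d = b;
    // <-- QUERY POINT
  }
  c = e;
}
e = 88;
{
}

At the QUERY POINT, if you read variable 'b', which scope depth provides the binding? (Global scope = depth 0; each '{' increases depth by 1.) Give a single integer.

Step 1: declare e=17 at depth 0
Step 2: declare e=12 at depth 0
Step 3: enter scope (depth=1)
Step 4: enter scope (depth=2)
Step 5: declare b=(read e)=12 at depth 2
Step 6: declare d=(read b)=12 at depth 2
Visible at query point: b=12 d=12 e=12

Answer: 2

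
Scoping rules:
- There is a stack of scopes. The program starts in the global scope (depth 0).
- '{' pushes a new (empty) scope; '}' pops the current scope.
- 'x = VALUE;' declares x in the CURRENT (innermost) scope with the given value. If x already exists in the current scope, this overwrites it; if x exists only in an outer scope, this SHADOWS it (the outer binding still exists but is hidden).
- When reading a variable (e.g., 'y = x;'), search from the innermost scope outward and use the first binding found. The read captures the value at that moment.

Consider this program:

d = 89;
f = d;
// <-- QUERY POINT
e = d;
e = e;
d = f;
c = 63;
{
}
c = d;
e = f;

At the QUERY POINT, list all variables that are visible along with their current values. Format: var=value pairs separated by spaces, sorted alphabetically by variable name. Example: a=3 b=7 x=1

Answer: d=89 f=89

Derivation:
Step 1: declare d=89 at depth 0
Step 2: declare f=(read d)=89 at depth 0
Visible at query point: d=89 f=89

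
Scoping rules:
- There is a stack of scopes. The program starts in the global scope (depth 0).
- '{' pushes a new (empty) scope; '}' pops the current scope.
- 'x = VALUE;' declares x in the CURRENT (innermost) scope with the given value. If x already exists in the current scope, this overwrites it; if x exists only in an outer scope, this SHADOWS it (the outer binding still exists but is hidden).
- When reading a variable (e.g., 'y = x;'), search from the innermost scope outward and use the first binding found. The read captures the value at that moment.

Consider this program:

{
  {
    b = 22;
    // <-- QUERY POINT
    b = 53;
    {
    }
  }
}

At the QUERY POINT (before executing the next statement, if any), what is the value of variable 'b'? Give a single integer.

Step 1: enter scope (depth=1)
Step 2: enter scope (depth=2)
Step 3: declare b=22 at depth 2
Visible at query point: b=22

Answer: 22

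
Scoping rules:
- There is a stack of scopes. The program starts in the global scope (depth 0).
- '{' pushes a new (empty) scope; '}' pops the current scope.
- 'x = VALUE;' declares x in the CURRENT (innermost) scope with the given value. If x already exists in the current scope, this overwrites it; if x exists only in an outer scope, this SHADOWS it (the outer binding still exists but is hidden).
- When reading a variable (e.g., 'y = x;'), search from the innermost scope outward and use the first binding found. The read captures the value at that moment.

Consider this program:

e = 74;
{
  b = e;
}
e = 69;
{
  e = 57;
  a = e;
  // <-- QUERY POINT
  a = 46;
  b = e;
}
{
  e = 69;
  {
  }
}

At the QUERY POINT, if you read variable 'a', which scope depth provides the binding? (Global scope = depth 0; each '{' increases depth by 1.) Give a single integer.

Step 1: declare e=74 at depth 0
Step 2: enter scope (depth=1)
Step 3: declare b=(read e)=74 at depth 1
Step 4: exit scope (depth=0)
Step 5: declare e=69 at depth 0
Step 6: enter scope (depth=1)
Step 7: declare e=57 at depth 1
Step 8: declare a=(read e)=57 at depth 1
Visible at query point: a=57 e=57

Answer: 1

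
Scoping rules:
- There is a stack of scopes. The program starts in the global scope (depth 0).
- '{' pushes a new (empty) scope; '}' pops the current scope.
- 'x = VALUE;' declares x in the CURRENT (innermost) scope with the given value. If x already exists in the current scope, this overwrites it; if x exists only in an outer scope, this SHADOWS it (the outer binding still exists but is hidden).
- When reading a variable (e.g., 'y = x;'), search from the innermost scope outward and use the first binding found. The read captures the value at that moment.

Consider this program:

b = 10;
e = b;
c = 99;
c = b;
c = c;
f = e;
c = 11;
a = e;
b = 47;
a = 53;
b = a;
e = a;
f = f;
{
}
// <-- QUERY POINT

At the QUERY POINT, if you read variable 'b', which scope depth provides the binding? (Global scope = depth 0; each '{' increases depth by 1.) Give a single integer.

Step 1: declare b=10 at depth 0
Step 2: declare e=(read b)=10 at depth 0
Step 3: declare c=99 at depth 0
Step 4: declare c=(read b)=10 at depth 0
Step 5: declare c=(read c)=10 at depth 0
Step 6: declare f=(read e)=10 at depth 0
Step 7: declare c=11 at depth 0
Step 8: declare a=(read e)=10 at depth 0
Step 9: declare b=47 at depth 0
Step 10: declare a=53 at depth 0
Step 11: declare b=(read a)=53 at depth 0
Step 12: declare e=(read a)=53 at depth 0
Step 13: declare f=(read f)=10 at depth 0
Step 14: enter scope (depth=1)
Step 15: exit scope (depth=0)
Visible at query point: a=53 b=53 c=11 e=53 f=10

Answer: 0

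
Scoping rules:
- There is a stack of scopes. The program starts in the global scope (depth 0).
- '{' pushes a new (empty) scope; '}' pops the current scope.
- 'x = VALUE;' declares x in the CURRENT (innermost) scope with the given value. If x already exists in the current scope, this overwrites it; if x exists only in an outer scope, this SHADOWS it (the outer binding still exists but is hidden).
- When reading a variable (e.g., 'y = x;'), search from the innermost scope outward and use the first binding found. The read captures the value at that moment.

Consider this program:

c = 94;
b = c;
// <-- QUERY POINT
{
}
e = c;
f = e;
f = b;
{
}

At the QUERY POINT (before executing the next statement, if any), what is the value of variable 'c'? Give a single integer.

Answer: 94

Derivation:
Step 1: declare c=94 at depth 0
Step 2: declare b=(read c)=94 at depth 0
Visible at query point: b=94 c=94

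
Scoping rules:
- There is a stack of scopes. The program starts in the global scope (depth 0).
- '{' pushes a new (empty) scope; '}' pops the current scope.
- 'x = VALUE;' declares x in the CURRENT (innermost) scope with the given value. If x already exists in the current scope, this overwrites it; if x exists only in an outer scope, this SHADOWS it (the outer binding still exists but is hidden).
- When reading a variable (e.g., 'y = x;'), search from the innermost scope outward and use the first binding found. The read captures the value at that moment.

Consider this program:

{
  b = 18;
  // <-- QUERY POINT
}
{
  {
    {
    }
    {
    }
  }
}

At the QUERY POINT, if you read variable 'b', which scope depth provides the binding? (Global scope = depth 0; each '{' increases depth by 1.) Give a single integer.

Answer: 1

Derivation:
Step 1: enter scope (depth=1)
Step 2: declare b=18 at depth 1
Visible at query point: b=18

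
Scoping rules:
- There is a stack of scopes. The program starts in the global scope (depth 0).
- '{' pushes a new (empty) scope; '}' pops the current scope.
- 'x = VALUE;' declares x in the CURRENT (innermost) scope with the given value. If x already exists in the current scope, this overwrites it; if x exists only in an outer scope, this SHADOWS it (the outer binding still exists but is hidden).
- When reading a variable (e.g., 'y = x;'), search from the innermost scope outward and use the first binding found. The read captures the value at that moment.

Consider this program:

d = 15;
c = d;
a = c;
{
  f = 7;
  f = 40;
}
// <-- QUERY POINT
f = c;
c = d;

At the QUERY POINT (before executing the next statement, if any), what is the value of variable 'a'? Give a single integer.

Step 1: declare d=15 at depth 0
Step 2: declare c=(read d)=15 at depth 0
Step 3: declare a=(read c)=15 at depth 0
Step 4: enter scope (depth=1)
Step 5: declare f=7 at depth 1
Step 6: declare f=40 at depth 1
Step 7: exit scope (depth=0)
Visible at query point: a=15 c=15 d=15

Answer: 15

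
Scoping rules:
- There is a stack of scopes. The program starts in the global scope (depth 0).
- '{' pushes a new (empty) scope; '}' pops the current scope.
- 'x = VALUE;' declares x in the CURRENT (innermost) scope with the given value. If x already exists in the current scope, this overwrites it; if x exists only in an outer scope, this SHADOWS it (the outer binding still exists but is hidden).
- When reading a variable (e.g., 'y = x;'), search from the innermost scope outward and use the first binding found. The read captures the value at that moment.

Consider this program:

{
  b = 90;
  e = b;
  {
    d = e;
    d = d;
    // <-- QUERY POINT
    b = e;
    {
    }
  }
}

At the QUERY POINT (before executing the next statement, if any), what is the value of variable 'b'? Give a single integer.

Step 1: enter scope (depth=1)
Step 2: declare b=90 at depth 1
Step 3: declare e=(read b)=90 at depth 1
Step 4: enter scope (depth=2)
Step 5: declare d=(read e)=90 at depth 2
Step 6: declare d=(read d)=90 at depth 2
Visible at query point: b=90 d=90 e=90

Answer: 90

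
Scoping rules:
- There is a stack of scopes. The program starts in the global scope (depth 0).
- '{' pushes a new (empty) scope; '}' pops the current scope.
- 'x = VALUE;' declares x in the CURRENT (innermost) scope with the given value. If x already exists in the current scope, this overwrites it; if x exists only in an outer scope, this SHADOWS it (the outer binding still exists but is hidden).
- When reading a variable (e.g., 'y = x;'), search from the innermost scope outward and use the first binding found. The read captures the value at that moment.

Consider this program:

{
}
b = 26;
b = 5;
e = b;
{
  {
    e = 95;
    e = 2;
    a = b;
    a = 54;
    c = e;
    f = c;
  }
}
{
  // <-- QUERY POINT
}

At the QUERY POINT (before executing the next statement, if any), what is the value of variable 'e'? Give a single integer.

Step 1: enter scope (depth=1)
Step 2: exit scope (depth=0)
Step 3: declare b=26 at depth 0
Step 4: declare b=5 at depth 0
Step 5: declare e=(read b)=5 at depth 0
Step 6: enter scope (depth=1)
Step 7: enter scope (depth=2)
Step 8: declare e=95 at depth 2
Step 9: declare e=2 at depth 2
Step 10: declare a=(read b)=5 at depth 2
Step 11: declare a=54 at depth 2
Step 12: declare c=(read e)=2 at depth 2
Step 13: declare f=(read c)=2 at depth 2
Step 14: exit scope (depth=1)
Step 15: exit scope (depth=0)
Step 16: enter scope (depth=1)
Visible at query point: b=5 e=5

Answer: 5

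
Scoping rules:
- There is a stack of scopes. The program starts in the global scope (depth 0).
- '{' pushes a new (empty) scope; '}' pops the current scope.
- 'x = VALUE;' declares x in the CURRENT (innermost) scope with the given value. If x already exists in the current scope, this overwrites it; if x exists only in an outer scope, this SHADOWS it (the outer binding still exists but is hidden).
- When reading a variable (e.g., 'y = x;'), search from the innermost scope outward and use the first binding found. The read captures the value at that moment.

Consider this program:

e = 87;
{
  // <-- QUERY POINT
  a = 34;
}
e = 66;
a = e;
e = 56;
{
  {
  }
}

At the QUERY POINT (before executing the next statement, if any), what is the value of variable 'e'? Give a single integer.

Answer: 87

Derivation:
Step 1: declare e=87 at depth 0
Step 2: enter scope (depth=1)
Visible at query point: e=87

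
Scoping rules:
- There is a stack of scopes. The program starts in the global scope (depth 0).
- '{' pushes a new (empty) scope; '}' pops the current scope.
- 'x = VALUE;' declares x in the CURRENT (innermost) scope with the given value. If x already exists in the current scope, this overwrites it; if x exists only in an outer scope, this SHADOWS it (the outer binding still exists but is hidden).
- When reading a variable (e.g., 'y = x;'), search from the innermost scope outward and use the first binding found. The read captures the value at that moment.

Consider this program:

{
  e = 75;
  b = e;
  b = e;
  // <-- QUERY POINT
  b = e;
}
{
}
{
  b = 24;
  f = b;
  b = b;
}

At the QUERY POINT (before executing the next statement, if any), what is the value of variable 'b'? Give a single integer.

Answer: 75

Derivation:
Step 1: enter scope (depth=1)
Step 2: declare e=75 at depth 1
Step 3: declare b=(read e)=75 at depth 1
Step 4: declare b=(read e)=75 at depth 1
Visible at query point: b=75 e=75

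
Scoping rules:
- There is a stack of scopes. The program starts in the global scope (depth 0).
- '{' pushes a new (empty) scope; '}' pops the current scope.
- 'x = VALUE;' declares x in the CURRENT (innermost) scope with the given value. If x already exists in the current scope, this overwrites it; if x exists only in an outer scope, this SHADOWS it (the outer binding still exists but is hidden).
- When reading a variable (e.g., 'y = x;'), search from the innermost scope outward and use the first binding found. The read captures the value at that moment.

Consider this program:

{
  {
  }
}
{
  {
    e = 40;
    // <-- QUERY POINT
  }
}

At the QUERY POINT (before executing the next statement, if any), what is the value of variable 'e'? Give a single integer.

Answer: 40

Derivation:
Step 1: enter scope (depth=1)
Step 2: enter scope (depth=2)
Step 3: exit scope (depth=1)
Step 4: exit scope (depth=0)
Step 5: enter scope (depth=1)
Step 6: enter scope (depth=2)
Step 7: declare e=40 at depth 2
Visible at query point: e=40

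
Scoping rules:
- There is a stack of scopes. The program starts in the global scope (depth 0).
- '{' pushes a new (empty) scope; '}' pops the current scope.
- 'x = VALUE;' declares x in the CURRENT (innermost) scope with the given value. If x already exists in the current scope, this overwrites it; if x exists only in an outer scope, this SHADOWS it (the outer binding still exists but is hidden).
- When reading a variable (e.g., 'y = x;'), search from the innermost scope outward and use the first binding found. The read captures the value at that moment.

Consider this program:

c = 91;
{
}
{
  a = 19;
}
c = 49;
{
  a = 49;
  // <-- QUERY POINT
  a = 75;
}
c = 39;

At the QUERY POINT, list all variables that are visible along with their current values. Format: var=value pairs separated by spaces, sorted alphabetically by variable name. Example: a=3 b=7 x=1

Answer: a=49 c=49

Derivation:
Step 1: declare c=91 at depth 0
Step 2: enter scope (depth=1)
Step 3: exit scope (depth=0)
Step 4: enter scope (depth=1)
Step 5: declare a=19 at depth 1
Step 6: exit scope (depth=0)
Step 7: declare c=49 at depth 0
Step 8: enter scope (depth=1)
Step 9: declare a=49 at depth 1
Visible at query point: a=49 c=49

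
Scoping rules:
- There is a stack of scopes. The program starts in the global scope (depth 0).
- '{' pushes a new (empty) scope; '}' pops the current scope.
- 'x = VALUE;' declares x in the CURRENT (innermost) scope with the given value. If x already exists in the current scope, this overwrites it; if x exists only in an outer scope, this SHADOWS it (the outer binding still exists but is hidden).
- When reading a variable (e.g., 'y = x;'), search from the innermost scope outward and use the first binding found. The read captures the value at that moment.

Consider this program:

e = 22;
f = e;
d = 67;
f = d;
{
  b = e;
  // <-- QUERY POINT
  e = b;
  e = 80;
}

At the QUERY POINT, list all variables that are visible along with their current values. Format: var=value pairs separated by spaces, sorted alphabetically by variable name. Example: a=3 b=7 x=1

Answer: b=22 d=67 e=22 f=67

Derivation:
Step 1: declare e=22 at depth 0
Step 2: declare f=(read e)=22 at depth 0
Step 3: declare d=67 at depth 0
Step 4: declare f=(read d)=67 at depth 0
Step 5: enter scope (depth=1)
Step 6: declare b=(read e)=22 at depth 1
Visible at query point: b=22 d=67 e=22 f=67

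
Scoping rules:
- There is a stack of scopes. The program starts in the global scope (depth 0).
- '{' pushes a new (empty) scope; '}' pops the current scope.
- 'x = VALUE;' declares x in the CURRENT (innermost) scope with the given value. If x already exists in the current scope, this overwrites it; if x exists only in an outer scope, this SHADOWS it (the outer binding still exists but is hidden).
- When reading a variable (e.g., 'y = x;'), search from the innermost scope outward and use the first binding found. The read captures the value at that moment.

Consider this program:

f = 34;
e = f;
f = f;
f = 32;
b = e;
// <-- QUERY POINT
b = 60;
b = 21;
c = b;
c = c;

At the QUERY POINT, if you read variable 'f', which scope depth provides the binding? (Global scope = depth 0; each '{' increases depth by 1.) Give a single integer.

Step 1: declare f=34 at depth 0
Step 2: declare e=(read f)=34 at depth 0
Step 3: declare f=(read f)=34 at depth 0
Step 4: declare f=32 at depth 0
Step 5: declare b=(read e)=34 at depth 0
Visible at query point: b=34 e=34 f=32

Answer: 0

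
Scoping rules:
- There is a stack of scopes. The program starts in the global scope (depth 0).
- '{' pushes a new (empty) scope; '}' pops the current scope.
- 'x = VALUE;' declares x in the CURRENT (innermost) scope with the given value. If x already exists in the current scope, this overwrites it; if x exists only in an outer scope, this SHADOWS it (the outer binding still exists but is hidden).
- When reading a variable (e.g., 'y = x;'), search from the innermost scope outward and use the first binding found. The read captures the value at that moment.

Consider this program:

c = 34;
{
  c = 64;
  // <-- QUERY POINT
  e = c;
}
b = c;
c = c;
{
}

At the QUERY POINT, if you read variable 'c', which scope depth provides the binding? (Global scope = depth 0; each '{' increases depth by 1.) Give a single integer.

Answer: 1

Derivation:
Step 1: declare c=34 at depth 0
Step 2: enter scope (depth=1)
Step 3: declare c=64 at depth 1
Visible at query point: c=64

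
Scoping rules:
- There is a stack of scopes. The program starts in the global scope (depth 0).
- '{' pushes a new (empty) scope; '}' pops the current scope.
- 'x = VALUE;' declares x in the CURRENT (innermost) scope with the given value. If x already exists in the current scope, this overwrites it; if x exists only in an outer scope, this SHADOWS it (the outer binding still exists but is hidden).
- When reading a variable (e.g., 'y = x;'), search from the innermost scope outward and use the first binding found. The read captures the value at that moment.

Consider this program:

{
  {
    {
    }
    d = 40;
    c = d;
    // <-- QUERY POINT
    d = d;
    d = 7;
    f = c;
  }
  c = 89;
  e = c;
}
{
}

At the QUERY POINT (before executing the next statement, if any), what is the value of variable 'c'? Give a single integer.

Answer: 40

Derivation:
Step 1: enter scope (depth=1)
Step 2: enter scope (depth=2)
Step 3: enter scope (depth=3)
Step 4: exit scope (depth=2)
Step 5: declare d=40 at depth 2
Step 6: declare c=(read d)=40 at depth 2
Visible at query point: c=40 d=40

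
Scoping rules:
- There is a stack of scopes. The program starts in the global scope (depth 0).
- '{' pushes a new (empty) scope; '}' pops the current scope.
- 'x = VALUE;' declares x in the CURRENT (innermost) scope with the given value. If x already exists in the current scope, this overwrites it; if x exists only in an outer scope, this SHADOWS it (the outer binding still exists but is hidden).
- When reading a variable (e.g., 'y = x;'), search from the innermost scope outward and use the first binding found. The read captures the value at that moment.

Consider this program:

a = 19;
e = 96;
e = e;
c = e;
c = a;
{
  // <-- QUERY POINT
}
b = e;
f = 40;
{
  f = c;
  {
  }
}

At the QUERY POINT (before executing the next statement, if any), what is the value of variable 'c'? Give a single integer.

Step 1: declare a=19 at depth 0
Step 2: declare e=96 at depth 0
Step 3: declare e=(read e)=96 at depth 0
Step 4: declare c=(read e)=96 at depth 0
Step 5: declare c=(read a)=19 at depth 0
Step 6: enter scope (depth=1)
Visible at query point: a=19 c=19 e=96

Answer: 19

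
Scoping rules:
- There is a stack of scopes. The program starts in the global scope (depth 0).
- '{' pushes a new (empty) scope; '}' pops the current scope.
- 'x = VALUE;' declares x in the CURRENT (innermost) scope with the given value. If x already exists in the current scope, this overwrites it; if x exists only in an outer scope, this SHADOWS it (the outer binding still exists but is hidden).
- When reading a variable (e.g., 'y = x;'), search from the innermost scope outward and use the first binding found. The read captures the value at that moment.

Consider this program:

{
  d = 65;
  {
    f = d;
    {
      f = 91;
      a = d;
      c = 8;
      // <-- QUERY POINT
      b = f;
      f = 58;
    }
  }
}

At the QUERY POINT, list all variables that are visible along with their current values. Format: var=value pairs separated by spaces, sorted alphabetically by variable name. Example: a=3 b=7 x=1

Step 1: enter scope (depth=1)
Step 2: declare d=65 at depth 1
Step 3: enter scope (depth=2)
Step 4: declare f=(read d)=65 at depth 2
Step 5: enter scope (depth=3)
Step 6: declare f=91 at depth 3
Step 7: declare a=(read d)=65 at depth 3
Step 8: declare c=8 at depth 3
Visible at query point: a=65 c=8 d=65 f=91

Answer: a=65 c=8 d=65 f=91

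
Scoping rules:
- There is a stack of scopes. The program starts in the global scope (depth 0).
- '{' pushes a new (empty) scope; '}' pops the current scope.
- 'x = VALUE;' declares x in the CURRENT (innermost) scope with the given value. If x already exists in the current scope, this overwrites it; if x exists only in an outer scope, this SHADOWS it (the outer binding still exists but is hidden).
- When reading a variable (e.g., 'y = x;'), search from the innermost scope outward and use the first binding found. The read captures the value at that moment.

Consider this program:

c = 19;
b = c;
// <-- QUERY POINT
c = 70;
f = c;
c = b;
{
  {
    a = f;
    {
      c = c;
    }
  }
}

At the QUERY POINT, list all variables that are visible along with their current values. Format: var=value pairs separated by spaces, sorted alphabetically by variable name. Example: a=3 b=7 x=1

Step 1: declare c=19 at depth 0
Step 2: declare b=(read c)=19 at depth 0
Visible at query point: b=19 c=19

Answer: b=19 c=19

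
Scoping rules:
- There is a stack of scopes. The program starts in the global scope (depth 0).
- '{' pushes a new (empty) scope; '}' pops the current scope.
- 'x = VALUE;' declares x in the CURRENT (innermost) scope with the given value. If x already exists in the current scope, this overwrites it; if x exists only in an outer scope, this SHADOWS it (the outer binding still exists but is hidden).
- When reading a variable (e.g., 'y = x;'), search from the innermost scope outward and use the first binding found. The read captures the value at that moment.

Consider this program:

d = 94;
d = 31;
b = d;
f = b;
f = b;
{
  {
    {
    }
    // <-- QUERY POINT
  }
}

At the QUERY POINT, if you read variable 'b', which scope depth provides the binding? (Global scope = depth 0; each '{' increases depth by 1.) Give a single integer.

Step 1: declare d=94 at depth 0
Step 2: declare d=31 at depth 0
Step 3: declare b=(read d)=31 at depth 0
Step 4: declare f=(read b)=31 at depth 0
Step 5: declare f=(read b)=31 at depth 0
Step 6: enter scope (depth=1)
Step 7: enter scope (depth=2)
Step 8: enter scope (depth=3)
Step 9: exit scope (depth=2)
Visible at query point: b=31 d=31 f=31

Answer: 0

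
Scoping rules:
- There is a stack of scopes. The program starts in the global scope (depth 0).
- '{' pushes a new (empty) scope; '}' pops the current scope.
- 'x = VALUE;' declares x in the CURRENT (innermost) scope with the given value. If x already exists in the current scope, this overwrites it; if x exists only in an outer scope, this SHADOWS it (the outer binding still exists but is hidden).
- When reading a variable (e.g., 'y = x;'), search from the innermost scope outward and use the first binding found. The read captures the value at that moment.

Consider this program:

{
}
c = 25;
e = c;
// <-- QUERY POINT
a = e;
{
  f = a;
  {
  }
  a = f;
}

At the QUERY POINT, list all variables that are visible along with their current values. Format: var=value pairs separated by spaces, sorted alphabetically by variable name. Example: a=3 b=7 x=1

Step 1: enter scope (depth=1)
Step 2: exit scope (depth=0)
Step 3: declare c=25 at depth 0
Step 4: declare e=(read c)=25 at depth 0
Visible at query point: c=25 e=25

Answer: c=25 e=25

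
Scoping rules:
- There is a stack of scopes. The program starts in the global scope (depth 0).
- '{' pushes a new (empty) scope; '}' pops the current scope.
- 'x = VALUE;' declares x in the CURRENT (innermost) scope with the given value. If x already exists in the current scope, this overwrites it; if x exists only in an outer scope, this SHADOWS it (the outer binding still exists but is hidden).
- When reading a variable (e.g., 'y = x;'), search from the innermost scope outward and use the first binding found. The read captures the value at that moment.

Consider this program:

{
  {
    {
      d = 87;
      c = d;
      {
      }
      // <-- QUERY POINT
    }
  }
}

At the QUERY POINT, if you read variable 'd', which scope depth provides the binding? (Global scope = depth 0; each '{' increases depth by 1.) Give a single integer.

Answer: 3

Derivation:
Step 1: enter scope (depth=1)
Step 2: enter scope (depth=2)
Step 3: enter scope (depth=3)
Step 4: declare d=87 at depth 3
Step 5: declare c=(read d)=87 at depth 3
Step 6: enter scope (depth=4)
Step 7: exit scope (depth=3)
Visible at query point: c=87 d=87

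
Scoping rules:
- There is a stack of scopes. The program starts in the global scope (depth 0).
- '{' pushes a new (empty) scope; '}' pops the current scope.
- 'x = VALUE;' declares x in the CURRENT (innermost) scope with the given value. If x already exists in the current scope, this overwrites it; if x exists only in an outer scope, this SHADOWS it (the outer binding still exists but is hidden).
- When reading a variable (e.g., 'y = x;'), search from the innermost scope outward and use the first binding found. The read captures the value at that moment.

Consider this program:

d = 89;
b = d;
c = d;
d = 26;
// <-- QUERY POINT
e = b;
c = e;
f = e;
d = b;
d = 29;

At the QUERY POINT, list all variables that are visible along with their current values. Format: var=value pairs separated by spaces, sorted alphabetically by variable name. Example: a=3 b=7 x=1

Step 1: declare d=89 at depth 0
Step 2: declare b=(read d)=89 at depth 0
Step 3: declare c=(read d)=89 at depth 0
Step 4: declare d=26 at depth 0
Visible at query point: b=89 c=89 d=26

Answer: b=89 c=89 d=26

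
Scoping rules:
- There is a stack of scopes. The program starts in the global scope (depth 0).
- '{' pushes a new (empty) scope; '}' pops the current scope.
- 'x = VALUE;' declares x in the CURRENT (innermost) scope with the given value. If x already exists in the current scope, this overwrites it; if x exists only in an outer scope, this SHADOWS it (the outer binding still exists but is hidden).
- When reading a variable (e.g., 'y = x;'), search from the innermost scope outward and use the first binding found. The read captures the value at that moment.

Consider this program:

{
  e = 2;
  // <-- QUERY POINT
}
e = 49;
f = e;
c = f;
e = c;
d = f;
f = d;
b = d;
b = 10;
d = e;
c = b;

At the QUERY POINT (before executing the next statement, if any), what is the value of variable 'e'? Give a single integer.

Step 1: enter scope (depth=1)
Step 2: declare e=2 at depth 1
Visible at query point: e=2

Answer: 2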